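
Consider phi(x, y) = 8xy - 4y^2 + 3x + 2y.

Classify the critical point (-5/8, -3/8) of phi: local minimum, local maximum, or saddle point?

saddle point

The Hessian of phi is constant: H = [[0, 8], [8, -8]].
det(H) = 0·(-8) − 8² = -64.
Since det(H) < 0, H is indefinite and the critical point is a saddle point.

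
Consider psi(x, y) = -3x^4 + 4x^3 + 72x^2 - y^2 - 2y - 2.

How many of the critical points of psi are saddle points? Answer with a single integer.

1

psi separates as a function of x plus a function of y, so ∇psi=0 decouples.
∂psi/∂x = -12x(x - 4)(x + 3) = 0 at x ∈ {-3, 0, 4}; ∂psi/∂y = -2(y + 1) = 0 at y ∈ {-1}.
The Hessian is diagonal: diag(psi_xx, psi_yy). Second derivatives: psi_xx(-3)=-252, psi_xx(0)=144, psi_xx(4)=-336; psi_yy(-1)=-2.
Saddle points occur where the two diagonal entries have opposite signs: (0, -1). Count: 1.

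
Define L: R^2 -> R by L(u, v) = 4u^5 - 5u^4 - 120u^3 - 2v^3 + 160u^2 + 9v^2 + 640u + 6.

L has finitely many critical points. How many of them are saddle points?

4

L separates as a function of u plus a function of v, so ∇L=0 decouples.
∂L/∂u = 20(u - 4)(u - 2)(u + 1)(u + 4) = 0 at u ∈ {-4, -1, 2, 4}; ∂L/∂v = -6v(v - 3) = 0 at v ∈ {0, 3}.
The Hessian is diagonal: diag(L_uu, L_vv). Second derivatives: L_uu(-4)=-2880, L_uu(-1)=900, L_uu(2)=-720, L_uu(4)=1600; L_vv(0)=18, L_vv(3)=-18.
Saddle points occur where the two diagonal entries have opposite signs: (-4, 0), (-1, 3), (2, 0), (4, 3). Count: 4.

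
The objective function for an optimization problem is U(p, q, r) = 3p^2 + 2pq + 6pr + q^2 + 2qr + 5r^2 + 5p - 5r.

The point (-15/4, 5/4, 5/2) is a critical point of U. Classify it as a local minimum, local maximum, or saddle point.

The Hessian is constant: H = [[6, 2, 6], [2, 2, 2], [6, 2, 10]].
Leading principal minors: Δ₁ = 6, Δ₂ = 8, Δ₃ = 32.
All leading minors are positive, so H is positive definite: a local minimum.

local minimum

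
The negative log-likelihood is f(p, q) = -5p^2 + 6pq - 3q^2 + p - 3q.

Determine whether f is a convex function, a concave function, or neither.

f is quadratic, so its Hessian is the constant matrix H = [[-10, 6], [6, -6]].
det(H) = 24, tr(H) = -16.
det(H) > 0 and tr(H) < 0, so H is negative definite everywhere: concave.

concave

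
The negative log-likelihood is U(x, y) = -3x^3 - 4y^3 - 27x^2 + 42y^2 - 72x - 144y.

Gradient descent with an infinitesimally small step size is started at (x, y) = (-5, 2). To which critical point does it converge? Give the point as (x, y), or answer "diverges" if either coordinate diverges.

(-4, 3)

U is separable, so gradient descent decouples: x follows -∂U/∂x, y follows -∂U/∂y.
∂U/∂x = -9(x + 2)(x + 4); at x=-5 this is -27, so x increases.
∂U/∂y = -12(y - 4)(y - 3); at y=2 this is -24, so y increases.
x converges to its nearest critical value -4 (a local min of the x-part); y converges to 3. The iterate converges to (-4, 3).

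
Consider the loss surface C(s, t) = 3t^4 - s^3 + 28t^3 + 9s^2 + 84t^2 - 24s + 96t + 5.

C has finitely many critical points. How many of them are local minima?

2

C separates as a function of s plus a function of t, so ∇C=0 decouples.
∂C/∂s = -3(s - 4)(s - 2) = 0 at s ∈ {2, 4}; ∂C/∂t = 12(t + 1)(t + 2)(t + 4) = 0 at t ∈ {-4, -2, -1}.
The Hessian is diagonal: diag(C_ss, C_tt). Second derivatives: C_ss(2)=6, C_ss(4)=-6; C_tt(-4)=72, C_tt(-2)=-24, C_tt(-1)=36.
Local minima occur where both diagonal entries positive: (2, -4), (2, -1). Count: 2.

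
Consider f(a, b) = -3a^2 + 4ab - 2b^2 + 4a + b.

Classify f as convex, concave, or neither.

concave

f is quadratic, so its Hessian is the constant matrix H = [[-6, 4], [4, -4]].
det(H) = 8, tr(H) = -10.
det(H) > 0 and tr(H) < 0, so H is negative definite everywhere: concave.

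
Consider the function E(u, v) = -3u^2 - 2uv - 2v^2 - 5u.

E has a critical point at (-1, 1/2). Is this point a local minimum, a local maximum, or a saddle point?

local maximum

The Hessian of E is constant: H = [[-6, -2], [-2, -4]].
det(H) = (-6)·(-4) − (-2)² = 20.
det(H) > 0 and tr(H) = -10 < 0, so H is negative definite and the point is a local maximum.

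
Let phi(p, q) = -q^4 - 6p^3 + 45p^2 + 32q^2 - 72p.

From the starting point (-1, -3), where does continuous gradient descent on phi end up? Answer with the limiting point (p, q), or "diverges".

phi is separable, so gradient descent decouples: p follows -∂phi/∂p, q follows -∂phi/∂q.
∂phi/∂p = -18(p - 4)(p - 1); at p=-1 this is -180, so p increases.
∂phi/∂q = -4q(q - 4)(q + 4); at q=-3 this is -84, so q increases.
p converges to its nearest critical value 1 (a local min of the p-part); q converges to 0. The iterate converges to (1, 0).

(1, 0)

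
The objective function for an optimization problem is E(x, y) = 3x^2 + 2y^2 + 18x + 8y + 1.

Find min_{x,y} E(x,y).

-34

E(x,y) separates as P(x) + Q(y) + 1, so its minimum is min P + min Q + 1.
P'(x) = 6x + 18 vanishes at x ∈ {-3}; Q'(y) = 4y + 8 vanishes at y ∈ {-2}.
Local minima of P (where P''>0): P(-3)=-27. Local minima of Q: Q(-2)=-8.
So the global minimum of E is P(-3) + Q(-2) + 1 = -27 − 8 + 1 = -34, attained at (-3, -2).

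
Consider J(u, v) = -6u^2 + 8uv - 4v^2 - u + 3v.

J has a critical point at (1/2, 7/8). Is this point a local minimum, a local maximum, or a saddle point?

The Hessian of J is constant: H = [[-12, 8], [8, -8]].
det(H) = (-12)·(-8) − 8² = 32.
det(H) > 0 and tr(H) = -20 < 0, so H is negative definite and the point is a local maximum.

local maximum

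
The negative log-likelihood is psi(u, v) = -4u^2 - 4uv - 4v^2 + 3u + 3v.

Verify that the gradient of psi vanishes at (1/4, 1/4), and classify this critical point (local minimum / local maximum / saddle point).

local maximum

∇psi = (-8u - 4v + 3, -4u - 8v + 3); substituting (1/4, 1/4) gives ∇psi = (0, 0), so (1/4, 1/4) is indeed a critical point.
The Hessian of psi is constant: H = [[-8, -4], [-4, -8]].
det(H) = (-8)·(-8) − (-4)² = 48.
det(H) > 0 and tr(H) = -16 < 0, so H is negative definite and the point is a local maximum.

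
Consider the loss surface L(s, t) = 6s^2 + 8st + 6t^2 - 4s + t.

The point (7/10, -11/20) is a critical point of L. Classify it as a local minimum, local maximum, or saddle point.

The Hessian of L is constant: H = [[12, 8], [8, 12]].
det(H) = 12·12 − 8² = 80.
det(H) > 0 and tr(H) = 24 > 0, so H is positive definite and the point is a local minimum.

local minimum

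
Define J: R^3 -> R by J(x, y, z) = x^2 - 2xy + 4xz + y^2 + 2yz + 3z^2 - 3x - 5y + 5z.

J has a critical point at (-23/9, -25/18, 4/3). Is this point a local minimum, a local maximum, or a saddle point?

saddle point

The Hessian is constant: H = [[2, -2, 4], [-2, 2, 2], [4, 2, 6]].
Leading principal minors: Δ₁ = 2, Δ₂ = 0, Δ₃ = -72.
The minors fit neither the all-positive nor the alternating-sign pattern, so H is indefinite: a saddle point.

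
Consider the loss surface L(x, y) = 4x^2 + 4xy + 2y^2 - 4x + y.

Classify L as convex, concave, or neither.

convex

L is quadratic, so its Hessian is the constant matrix H = [[8, 4], [4, 4]].
det(H) = 16, tr(H) = 12.
det(H) > 0 and tr(H) > 0, so H is positive definite everywhere: convex.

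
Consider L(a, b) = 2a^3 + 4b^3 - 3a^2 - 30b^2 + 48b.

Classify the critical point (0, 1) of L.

local maximum

The mixed partial ∂²L/∂a∂b is 0, so the Hessian at any point is diag(L_aa, L_bb) = diag(6(2a - 1), 12(2b - 5)).
At (0, 1): H = diag(-6, -36).
Both eigenvalues are negative, so H is negative definite: a local maximum.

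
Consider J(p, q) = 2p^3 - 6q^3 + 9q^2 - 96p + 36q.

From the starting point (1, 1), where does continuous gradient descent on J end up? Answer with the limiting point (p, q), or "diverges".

(4, -1)

J is separable, so gradient descent decouples: p follows -∂J/∂p, q follows -∂J/∂q.
∂J/∂p = 6(p - 4)(p + 4); at p=1 this is -90, so p increases.
∂J/∂q = -18(q - 2)(q + 1); at q=1 this is 36, so q decreases.
p converges to its nearest critical value 4 (a local min of the p-part); q converges to -1. The iterate converges to (4, -1).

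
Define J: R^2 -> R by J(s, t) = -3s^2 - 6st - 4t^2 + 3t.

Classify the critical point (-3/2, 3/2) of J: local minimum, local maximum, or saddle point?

local maximum

The Hessian of J is constant: H = [[-6, -6], [-6, -8]].
det(H) = (-6)·(-8) − (-6)² = 12.
det(H) > 0 and tr(H) = -14 < 0, so H is negative definite and the point is a local maximum.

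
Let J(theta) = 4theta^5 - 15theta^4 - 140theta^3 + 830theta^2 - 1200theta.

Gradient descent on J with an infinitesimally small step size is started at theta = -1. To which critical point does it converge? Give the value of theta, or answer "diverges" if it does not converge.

1

J'(theta) = 20(theta - 4)(theta - 3)(theta - 1)(theta + 5), so J'(-1) = -3200.
Gradient descent moves in the -J' direction, i.e. theta is increasing.
The nearest critical point in that direction is theta = 1, where J'' = 720 > 0 (a local minimum). The iterate converges there.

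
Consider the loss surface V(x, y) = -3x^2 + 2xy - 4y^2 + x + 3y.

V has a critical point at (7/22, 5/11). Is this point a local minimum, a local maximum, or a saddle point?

The Hessian of V is constant: H = [[-6, 2], [2, -8]].
det(H) = (-6)·(-8) − 2² = 44.
det(H) > 0 and tr(H) = -14 < 0, so H is negative definite and the point is a local maximum.

local maximum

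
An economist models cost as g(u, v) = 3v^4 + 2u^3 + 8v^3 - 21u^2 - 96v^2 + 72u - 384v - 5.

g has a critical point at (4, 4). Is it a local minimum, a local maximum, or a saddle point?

The mixed partial ∂²g/∂u∂v is 0, so the Hessian at any point is diag(g_uu, g_vv) = diag(6(2u - 7), 12(3v^2 + 4v - 16)).
At (4, 4): H = diag(6, 576).
Both eigenvalues are positive, so H is positive definite: a local minimum.

local minimum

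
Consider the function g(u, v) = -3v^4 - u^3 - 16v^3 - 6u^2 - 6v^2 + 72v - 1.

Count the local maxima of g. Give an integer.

2

g separates as a function of u plus a function of v, so ∇g=0 decouples.
∂g/∂u = -3u(u + 4) = 0 at u ∈ {-4, 0}; ∂g/∂v = -12(v - 1)(v + 2)(v + 3) = 0 at v ∈ {-3, -2, 1}.
The Hessian is diagonal: diag(g_uu, g_vv). Second derivatives: g_uu(-4)=12, g_uu(0)=-12; g_vv(-3)=-48, g_vv(-2)=36, g_vv(1)=-144.
Local maxima occur where both diagonal entries negative: (0, -3), (0, 1). Count: 2.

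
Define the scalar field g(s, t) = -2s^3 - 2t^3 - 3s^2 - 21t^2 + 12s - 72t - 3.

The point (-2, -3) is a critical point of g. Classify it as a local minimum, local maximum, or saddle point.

saddle point

The mixed partial ∂²g/∂s∂t is 0, so the Hessian at any point is diag(g_ss, g_tt) = diag(-6(2s + 1), -6(2t + 7)).
At (-2, -3): H = diag(18, -6).
The eigenvalues have opposite signs, so H is indefinite: a saddle point.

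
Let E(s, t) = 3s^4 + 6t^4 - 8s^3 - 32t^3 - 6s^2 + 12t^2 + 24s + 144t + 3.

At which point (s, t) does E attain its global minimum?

(-1, -1)

E(s,t) separates as P(s) + Q(t) + 3, so its minimum is min P + min Q + 3.
P'(s) = 12(s - 2)(s - 1)(s + 1) vanishes at s ∈ {-1, 1, 2}; Q'(t) = 24(t - 3)(t - 2)(t + 1) vanishes at t ∈ {-1, 2, 3}.
Local minima of P (where P''>0): P(-1)=-19, P(2)=8. Local minima of Q: Q(-1)=-94, Q(3)=162.
So the global minimum of E is P(-1) + Q(-1) + 3 = -19 − 94 + 3 = -110, attained at (-1, -1).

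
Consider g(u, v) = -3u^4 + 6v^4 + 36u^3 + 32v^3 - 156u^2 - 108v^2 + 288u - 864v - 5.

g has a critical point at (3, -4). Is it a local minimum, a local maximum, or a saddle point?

local minimum

The mixed partial ∂²g/∂u∂v is 0, so the Hessian at any point is diag(g_uu, g_vv) = diag(12(-3u^2 + 18u - 26), 24(3v^2 + 8v - 9)).
At (3, -4): H = diag(12, 168).
Both eigenvalues are positive, so H is positive definite: a local minimum.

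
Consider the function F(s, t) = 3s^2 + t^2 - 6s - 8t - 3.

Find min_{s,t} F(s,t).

F(s,t) separates as P(s) + Q(t) − 3, so its minimum is min P + min Q − 3.
P'(s) = 6s - 6 vanishes at s ∈ {1}; Q'(t) = 2(t - 4) vanishes at t ∈ {4}.
Local minima of P (where P''>0): P(1)=-3. Local minima of Q: Q(4)=-16.
So the global minimum of F is P(1) + Q(4) − 3 = -3 − 16 − 3 = -22, attained at (1, 4).

-22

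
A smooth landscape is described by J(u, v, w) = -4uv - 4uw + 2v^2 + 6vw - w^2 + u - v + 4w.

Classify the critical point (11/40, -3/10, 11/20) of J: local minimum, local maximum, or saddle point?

saddle point

The Hessian is constant: H = [[0, -4, -4], [-4, 4, 6], [-4, 6, -2]].
Leading principal minors: Δ₁ = 0, Δ₂ = -16, Δ₃ = 160.
The minors fit neither the all-positive nor the alternating-sign pattern, so H is indefinite: a saddle point.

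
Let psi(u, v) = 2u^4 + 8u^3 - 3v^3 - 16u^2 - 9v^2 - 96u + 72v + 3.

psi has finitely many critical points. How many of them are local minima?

psi separates as a function of u plus a function of v, so ∇psi=0 decouples.
∂psi/∂u = 8(u - 2)(u + 2)(u + 3) = 0 at u ∈ {-3, -2, 2}; ∂psi/∂v = -9(v - 2)(v + 4) = 0 at v ∈ {-4, 2}.
The Hessian is diagonal: diag(psi_uu, psi_vv). Second derivatives: psi_uu(-3)=40, psi_uu(-2)=-32, psi_uu(2)=160; psi_vv(-4)=54, psi_vv(2)=-54.
Local minima occur where both diagonal entries positive: (-3, -4), (2, -4). Count: 2.

2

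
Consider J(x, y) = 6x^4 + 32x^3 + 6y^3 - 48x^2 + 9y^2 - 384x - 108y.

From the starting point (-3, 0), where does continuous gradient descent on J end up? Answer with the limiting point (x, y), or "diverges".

J is separable, so gradient descent decouples: x follows -∂J/∂x, y follows -∂J/∂y.
∂J/∂x = 24(x - 2)(x + 2)(x + 4); at x=-3 this is 120, so x decreases.
∂J/∂y = 18(y - 2)(y + 3); at y=0 this is -108, so y increases.
x converges to its nearest critical value -4 (a local min of the x-part); y converges to 2. The iterate converges to (-4, 2).

(-4, 2)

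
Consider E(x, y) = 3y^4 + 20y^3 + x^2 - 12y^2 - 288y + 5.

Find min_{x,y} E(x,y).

-411

E(x,y) separates as P(x) + Q(y) + 5, so its minimum is min P + min Q + 5.
P'(x) = 2x vanishes at x ∈ {0}; Q'(y) = 12(y - 2)(y + 3)(y + 4) vanishes at y ∈ {-4, -3, 2}.
Local minima of P (where P''>0): P(0)=0. Local minima of Q: Q(-4)=448, Q(2)=-416.
So the global minimum of E is P(0) + Q(2) + 5 = 0 − 416 + 5 = -411, attained at (0, 2).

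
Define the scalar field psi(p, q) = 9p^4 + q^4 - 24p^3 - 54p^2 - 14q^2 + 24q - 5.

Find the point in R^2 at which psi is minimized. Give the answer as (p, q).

(3, -3)

psi(p,q) separates as A(p) + B(q) − 5, so its minimum is min A + min B − 5.
A'(p) = 36p(p - 3)(p + 1) vanishes at p ∈ {-1, 0, 3}; B'(q) = 4(q - 2)(q - 1)(q + 3) vanishes at q ∈ {-3, 1, 2}.
Local minima of A (where A''>0): A(-1)=-21, A(3)=-405. Local minima of B: B(-3)=-117, B(2)=8.
So the global minimum of psi is A(3) + B(-3) − 5 = -405 − 117 − 5 = -527, attained at (3, -3).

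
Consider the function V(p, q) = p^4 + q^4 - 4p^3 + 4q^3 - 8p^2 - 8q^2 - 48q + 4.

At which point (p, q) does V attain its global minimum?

V(p,q) separates as A(p) + B(q) + 4, so its minimum is min A + min B + 4.
A'(p) = 4p(p - 4)(p + 1) vanishes at p ∈ {-1, 0, 4}; B'(q) = 4(q - 2)(q + 2)(q + 3) vanishes at q ∈ {-3, -2, 2}.
Local minima of A (where A''>0): A(-1)=-3, A(4)=-128. Local minima of B: B(-3)=45, B(2)=-80.
So the global minimum of V is A(4) + B(2) + 4 = -128 − 80 + 4 = -204, attained at (4, 2).

(4, 2)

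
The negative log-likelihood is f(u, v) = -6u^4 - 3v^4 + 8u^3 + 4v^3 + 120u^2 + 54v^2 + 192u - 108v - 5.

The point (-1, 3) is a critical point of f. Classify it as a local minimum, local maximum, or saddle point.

The mixed partial ∂²f/∂u∂v is 0, so the Hessian at any point is diag(f_uu, f_vv) = diag(24(-3u^2 + 2u + 10), 12(-3v^2 + 2v + 9)).
At (-1, 3): H = diag(120, -144).
The eigenvalues have opposite signs, so H is indefinite: a saddle point.

saddle point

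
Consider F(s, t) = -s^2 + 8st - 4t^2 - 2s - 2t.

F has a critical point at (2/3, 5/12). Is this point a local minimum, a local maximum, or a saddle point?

The Hessian of F is constant: H = [[-2, 8], [8, -8]].
det(H) = (-2)·(-8) − 8² = -48.
Since det(H) < 0, H is indefinite and the critical point is a saddle point.

saddle point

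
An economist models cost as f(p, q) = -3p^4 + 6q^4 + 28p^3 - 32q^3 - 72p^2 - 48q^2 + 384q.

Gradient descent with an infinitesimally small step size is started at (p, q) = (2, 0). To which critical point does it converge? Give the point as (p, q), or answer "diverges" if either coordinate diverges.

f is separable, so gradient descent decouples: p follows -∂f/∂p, q follows -∂f/∂q.
∂f/∂p = -12p(p - 4)(p - 3); at p=2 this is -48, so p increases.
∂f/∂q = 24(q - 4)(q - 2)(q + 2); at q=0 this is 384, so q decreases.
p converges to its nearest critical value 3 (a local min of the p-part); q converges to -2. The iterate converges to (3, -2).

(3, -2)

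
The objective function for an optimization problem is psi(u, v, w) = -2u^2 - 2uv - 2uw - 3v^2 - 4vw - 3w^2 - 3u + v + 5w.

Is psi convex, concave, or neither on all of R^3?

psi is quadratic, so its Hessian is the constant matrix H = [[-4, -2, -2], [-2, -6, -4], [-2, -4, -6]].
Leading principal minors: -4, 20, -64.
Signs alternate −, +, − ⇒ H ≺ 0 ⇒ concave.

concave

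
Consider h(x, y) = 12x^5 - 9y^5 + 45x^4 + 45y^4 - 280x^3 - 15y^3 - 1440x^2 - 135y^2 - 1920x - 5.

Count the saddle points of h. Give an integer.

h separates as a function of x plus a function of y, so ∇h=0 decouples.
∂h/∂x = 60(x - 4)(x + 1)(x + 2)(x + 4) = 0 at x ∈ {-4, -2, -1, 4}; ∂h/∂y = -45y(y - 3)(y - 2)(y + 1) = 0 at y ∈ {-1, 0, 2, 3}.
The Hessian is diagonal: diag(h_xx, h_yy). Second derivatives: h_xx(-4)=-2880, h_xx(-2)=720, h_xx(-1)=-900, h_xx(4)=14400; h_yy(-1)=540, h_yy(0)=-270, h_yy(2)=270, h_yy(3)=-540.
Saddle points occur where the two diagonal entries have opposite signs: (-4, -1), (-4, 2), (-2, 0), (-2, 3), (-1, -1), (-1, 2), (4, 0), (4, 3). Count: 8.

8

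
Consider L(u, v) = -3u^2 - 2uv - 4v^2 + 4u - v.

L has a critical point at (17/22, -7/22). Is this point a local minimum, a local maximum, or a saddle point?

The Hessian of L is constant: H = [[-6, -2], [-2, -8]].
det(H) = (-6)·(-8) − (-2)² = 44.
det(H) > 0 and tr(H) = -14 < 0, so H is negative definite and the point is a local maximum.

local maximum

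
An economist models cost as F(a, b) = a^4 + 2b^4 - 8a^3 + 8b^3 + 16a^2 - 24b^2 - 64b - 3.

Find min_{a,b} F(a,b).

-131

F(a,b) separates as P(a) + Q(b) − 3, so its minimum is min P + min Q − 3.
P'(a) = 4a(a - 4)(a - 2) vanishes at a ∈ {0, 2, 4}; Q'(b) = 8(b - 2)(b + 1)(b + 4) vanishes at b ∈ {-4, -1, 2}.
Local minima of P (where P''>0): P(0)=0, P(4)=0. Local minima of Q: Q(-4)=-128, Q(2)=-128.
So the global minimum of F is P(0) + Q(-4) − 3 = 0 − 128 − 3 = -131, attained at (0, -4).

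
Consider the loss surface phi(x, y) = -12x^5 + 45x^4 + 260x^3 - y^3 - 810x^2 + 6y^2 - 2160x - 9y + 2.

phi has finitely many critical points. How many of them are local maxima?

2

phi separates as a function of x plus a function of y, so ∇phi=0 decouples.
∂phi/∂x = -60(x - 4)(x - 3)(x + 1)(x + 3) = 0 at x ∈ {-3, -1, 3, 4}; ∂phi/∂y = -3(y - 3)(y - 1) = 0 at y ∈ {1, 3}.
The Hessian is diagonal: diag(phi_xx, phi_yy). Second derivatives: phi_xx(-3)=5040, phi_xx(-1)=-2400, phi_xx(3)=1440, phi_xx(4)=-2100; phi_yy(1)=6, phi_yy(3)=-6.
Local maxima occur where both diagonal entries negative: (-1, 3), (4, 3). Count: 2.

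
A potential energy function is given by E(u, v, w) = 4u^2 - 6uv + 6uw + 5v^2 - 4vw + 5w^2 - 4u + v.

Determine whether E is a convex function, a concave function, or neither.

E is quadratic, so its Hessian is the constant matrix H = [[8, -6, 6], [-6, 10, -4], [6, -4, 10]].
Leading principal minors: 8, 44, 240.
All positive ⇒ H ≻ 0 ⇒ convex.

convex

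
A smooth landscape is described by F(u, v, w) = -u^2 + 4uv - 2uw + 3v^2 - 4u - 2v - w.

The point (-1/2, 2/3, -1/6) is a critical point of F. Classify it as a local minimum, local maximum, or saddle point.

The Hessian is constant: H = [[-2, 4, -2], [4, 6, 0], [-2, 0, 0]].
Leading principal minors: Δ₁ = -2, Δ₂ = -28, Δ₃ = -24.
The minors fit neither the all-positive nor the alternating-sign pattern, so H is indefinite: a saddle point.

saddle point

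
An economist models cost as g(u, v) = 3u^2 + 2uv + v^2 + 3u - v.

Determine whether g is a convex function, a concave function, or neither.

g is quadratic, so its Hessian is the constant matrix H = [[6, 2], [2, 2]].
det(H) = 8, tr(H) = 8.
det(H) > 0 and tr(H) > 0, so H is positive definite everywhere: convex.

convex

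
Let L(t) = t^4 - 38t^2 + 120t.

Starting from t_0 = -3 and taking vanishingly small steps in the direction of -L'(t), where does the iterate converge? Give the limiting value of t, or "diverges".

L'(t) = 4(t - 3)(t - 2)(t + 5), so L'(-3) = 240.
Gradient descent moves in the -L' direction, i.e. t is decreasing.
The nearest critical point in that direction is t = -5, where L'' = 224 > 0 (a local minimum). The iterate converges there.

-5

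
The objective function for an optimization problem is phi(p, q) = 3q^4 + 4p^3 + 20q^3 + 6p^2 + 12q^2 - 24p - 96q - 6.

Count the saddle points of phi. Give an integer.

phi separates as a function of p plus a function of q, so ∇phi=0 decouples.
∂phi/∂p = 12(p - 1)(p + 2) = 0 at p ∈ {-2, 1}; ∂phi/∂q = 12(q - 1)(q + 2)(q + 4) = 0 at q ∈ {-4, -2, 1}.
The Hessian is diagonal: diag(phi_pp, phi_qq). Second derivatives: phi_pp(-2)=-36, phi_pp(1)=36; phi_qq(-4)=120, phi_qq(-2)=-72, phi_qq(1)=180.
Saddle points occur where the two diagonal entries have opposite signs: (-2, -4), (-2, 1), (1, -2). Count: 3.

3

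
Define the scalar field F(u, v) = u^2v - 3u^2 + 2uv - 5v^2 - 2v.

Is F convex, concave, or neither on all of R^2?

The term u^2v is cubic, so the Hessian is not constant.
∂²F/∂u² = 2v - 6, which takes both signs as v varies (negative for sufficiently negative v). A diagonal entry of the Hessian changing sign means the Hessian is neither positive- nor negative-semidefinite on all of R^2.

neither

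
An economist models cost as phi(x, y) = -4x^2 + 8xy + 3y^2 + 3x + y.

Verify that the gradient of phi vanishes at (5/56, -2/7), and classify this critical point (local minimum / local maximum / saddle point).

saddle point

∇phi = (-8x + 8y + 3, 8x + 6y + 1); substituting (5/56, -2/7) gives ∇phi = (0, 0), so (5/56, -2/7) is indeed a critical point.
The Hessian of phi is constant: H = [[-8, 8], [8, 6]].
det(H) = (-8)·6 − 8² = -112.
Since det(H) < 0, H is indefinite and the critical point is a saddle point.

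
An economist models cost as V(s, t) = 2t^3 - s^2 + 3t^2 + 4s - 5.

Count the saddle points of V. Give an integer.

1

V separates as a function of s plus a function of t, so ∇V=0 decouples.
∂V/∂s = -2(s - 2) = 0 at s ∈ {2}; ∂V/∂t = 6t(t + 1) = 0 at t ∈ {-1, 0}.
The Hessian is diagonal: diag(V_ss, V_tt). Second derivatives: V_ss(2)=-2; V_tt(-1)=-6, V_tt(0)=6.
Saddle points occur where the two diagonal entries have opposite signs: (2, 0). Count: 1.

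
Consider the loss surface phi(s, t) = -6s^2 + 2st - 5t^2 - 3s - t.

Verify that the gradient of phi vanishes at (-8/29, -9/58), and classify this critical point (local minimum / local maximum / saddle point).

local maximum

∇phi = (-12s + 2t - 3, 2s - 10t - 1); substituting (-8/29, -9/58) gives ∇phi = (0, 0), so (-8/29, -9/58) is indeed a critical point.
The Hessian of phi is constant: H = [[-12, 2], [2, -10]].
det(H) = (-12)·(-10) − 2² = 116.
det(H) > 0 and tr(H) = -22 < 0, so H is negative definite and the point is a local maximum.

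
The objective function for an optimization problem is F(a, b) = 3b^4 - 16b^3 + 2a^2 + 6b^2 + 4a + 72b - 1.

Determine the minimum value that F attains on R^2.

-50

F(a,b) separates as P(a) + Q(b) − 1, so its minimum is min P + min Q − 1.
P'(a) = 4a + 4 vanishes at a ∈ {-1}; Q'(b) = 12(b - 3)(b - 2)(b + 1) vanishes at b ∈ {-1, 2, 3}.
Local minima of P (where P''>0): P(-1)=-2. Local minima of Q: Q(-1)=-47, Q(3)=81.
So the global minimum of F is P(-1) + Q(-1) − 1 = -2 − 47 − 1 = -50, attained at (-1, -1).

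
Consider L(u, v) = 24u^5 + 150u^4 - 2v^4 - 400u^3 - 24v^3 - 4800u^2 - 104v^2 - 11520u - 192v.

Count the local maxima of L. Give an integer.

L separates as a function of u plus a function of v, so ∇L=0 decouples.
∂L/∂u = 120(u - 4)(u + 2)(u + 3)(u + 4) = 0 at u ∈ {-4, -3, -2, 4}; ∂L/∂v = -8(v + 2)(v + 3)(v + 4) = 0 at v ∈ {-4, -3, -2}.
The Hessian is diagonal: diag(L_uu, L_vv). Second derivatives: L_uu(-4)=-1920, L_uu(-3)=840, L_uu(-2)=-1440, L_uu(4)=40320; L_vv(-4)=-16, L_vv(-3)=8, L_vv(-2)=-16.
Local maxima occur where both diagonal entries negative: (-4, -4), (-4, -2), (-2, -4), (-2, -2). Count: 4.

4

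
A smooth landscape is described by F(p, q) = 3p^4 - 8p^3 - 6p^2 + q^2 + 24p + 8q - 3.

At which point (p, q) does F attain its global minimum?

(-1, -4)

F(p,q) separates as A(p) + B(q) − 3, so its minimum is min A + min B − 3.
A'(p) = 12(p - 2)(p - 1)(p + 1) vanishes at p ∈ {-1, 1, 2}; B'(q) = 2q + 8 vanishes at q ∈ {-4}.
Local minima of A (where A''>0): A(-1)=-19, A(2)=8. Local minima of B: B(-4)=-16.
So the global minimum of F is A(-1) + B(-4) − 3 = -19 − 16 − 3 = -38, attained at (-1, -4).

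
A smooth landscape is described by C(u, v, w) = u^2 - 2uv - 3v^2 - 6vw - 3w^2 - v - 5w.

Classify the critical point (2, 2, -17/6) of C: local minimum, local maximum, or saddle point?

The Hessian is constant: H = [[2, -2, 0], [-2, -6, -6], [0, -6, -6]].
Leading principal minors: Δ₁ = 2, Δ₂ = -16, Δ₃ = 24.
The minors fit neither the all-positive nor the alternating-sign pattern, so H is indefinite: a saddle point.

saddle point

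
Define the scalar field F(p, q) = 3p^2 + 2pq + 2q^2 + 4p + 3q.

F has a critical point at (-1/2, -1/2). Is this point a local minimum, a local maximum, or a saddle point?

local minimum

The Hessian of F is constant: H = [[6, 2], [2, 4]].
det(H) = 6·4 − 2² = 20.
det(H) > 0 and tr(H) = 10 > 0, so H is positive definite and the point is a local minimum.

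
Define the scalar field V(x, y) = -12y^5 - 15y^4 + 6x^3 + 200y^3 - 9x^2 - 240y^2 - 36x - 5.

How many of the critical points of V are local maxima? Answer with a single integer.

2

V separates as a function of x plus a function of y, so ∇V=0 decouples.
∂V/∂x = 18(x - 2)(x + 1) = 0 at x ∈ {-1, 2}; ∂V/∂y = -60y(y - 2)(y - 1)(y + 4) = 0 at y ∈ {-4, 0, 1, 2}.
The Hessian is diagonal: diag(V_xx, V_yy). Second derivatives: V_xx(-1)=-54, V_xx(2)=54; V_yy(-4)=7200, V_yy(0)=-480, V_yy(1)=300, V_yy(2)=-720.
Local maxima occur where both diagonal entries negative: (-1, 0), (-1, 2). Count: 2.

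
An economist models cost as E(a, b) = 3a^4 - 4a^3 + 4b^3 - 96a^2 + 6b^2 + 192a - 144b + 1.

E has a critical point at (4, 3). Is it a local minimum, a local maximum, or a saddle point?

local minimum

The mixed partial ∂²E/∂a∂b is 0, so the Hessian at any point is diag(E_aa, E_bb) = diag(12(3a^2 - 2a - 16), 12(2b + 1)).
At (4, 3): H = diag(288, 84).
Both eigenvalues are positive, so H is positive definite: a local minimum.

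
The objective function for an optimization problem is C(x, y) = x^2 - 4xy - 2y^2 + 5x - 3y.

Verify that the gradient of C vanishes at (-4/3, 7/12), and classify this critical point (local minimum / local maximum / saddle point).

saddle point

∇C = (2x - 4y + 5, -4x - 4y - 3); substituting (-4/3, 7/12) gives ∇C = (0, 0), so (-4/3, 7/12) is indeed a critical point.
The Hessian of C is constant: H = [[2, -4], [-4, -4]].
det(H) = 2·(-4) − (-4)² = -24.
Since det(H) < 0, H is indefinite and the critical point is a saddle point.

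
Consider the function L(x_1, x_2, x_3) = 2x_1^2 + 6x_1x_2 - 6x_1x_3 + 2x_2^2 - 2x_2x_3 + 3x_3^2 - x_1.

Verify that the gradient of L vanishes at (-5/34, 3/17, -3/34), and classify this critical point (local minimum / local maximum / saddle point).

∇L = (4x_1 + 6x_2 - 6x_3 - 1, 6x_1 + 4x_2 - 2x_3, -6x_1 - 2x_2 + 6x_3); substituting (-5/34, 3/17, -3/34) gives ∇L = (0, 0, 0), so (-5/34, 3/17, -3/34) is indeed a critical point.
The Hessian is constant: H = [[4, 6, -6], [6, 4, -2], [-6, -2, 6]].
Leading principal minors: Δ₁ = 4, Δ₂ = -20, Δ₃ = -136.
The minors fit neither the all-positive nor the alternating-sign pattern, so H is indefinite: a saddle point.

saddle point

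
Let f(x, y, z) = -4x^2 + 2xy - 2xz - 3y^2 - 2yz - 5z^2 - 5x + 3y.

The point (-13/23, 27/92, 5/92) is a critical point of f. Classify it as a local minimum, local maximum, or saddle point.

The Hessian is constant: H = [[-8, 2, -2], [2, -6, -2], [-2, -2, -10]].
Leading principal minors: Δ₁ = -8, Δ₂ = 44, Δ₃ = -368.
The minors alternate sign starting negative (−, +, −), so H is negative definite: a local maximum.

local maximum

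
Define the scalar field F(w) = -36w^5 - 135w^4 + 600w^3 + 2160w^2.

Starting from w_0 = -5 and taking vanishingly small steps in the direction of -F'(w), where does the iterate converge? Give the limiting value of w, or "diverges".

-4

F'(w) = -180w(w - 3)(w + 2)(w + 4), so F'(-5) = -21600.
Gradient descent moves in the -F' direction, i.e. w is increasing.
The nearest critical point in that direction is w = -4, where F'' = 10080 > 0 (a local minimum). The iterate converges there.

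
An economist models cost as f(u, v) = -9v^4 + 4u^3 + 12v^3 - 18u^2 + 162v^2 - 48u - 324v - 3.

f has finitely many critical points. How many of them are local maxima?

2

f separates as a function of u plus a function of v, so ∇f=0 decouples.
∂f/∂u = 12(u - 4)(u + 1) = 0 at u ∈ {-1, 4}; ∂f/∂v = -36(v - 3)(v - 1)(v + 3) = 0 at v ∈ {-3, 1, 3}.
The Hessian is diagonal: diag(f_uu, f_vv). Second derivatives: f_uu(-1)=-60, f_uu(4)=60; f_vv(-3)=-864, f_vv(1)=288, f_vv(3)=-432.
Local maxima occur where both diagonal entries negative: (-1, -3), (-1, 3). Count: 2.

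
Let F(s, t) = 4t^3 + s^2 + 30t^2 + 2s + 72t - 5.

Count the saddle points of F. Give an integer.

1

F separates as a function of s plus a function of t, so ∇F=0 decouples.
∂F/∂s = 2(s + 1) = 0 at s ∈ {-1}; ∂F/∂t = 12(t + 2)(t + 3) = 0 at t ∈ {-3, -2}.
The Hessian is diagonal: diag(F_ss, F_tt). Second derivatives: F_ss(-1)=2; F_tt(-3)=-12, F_tt(-2)=12.
Saddle points occur where the two diagonal entries have opposite signs: (-1, -3). Count: 1.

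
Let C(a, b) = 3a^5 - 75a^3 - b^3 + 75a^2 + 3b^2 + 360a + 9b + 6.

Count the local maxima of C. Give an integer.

2

C separates as a function of a plus a function of b, so ∇C=0 decouples.
∂C/∂a = 15(a - 3)(a - 2)(a + 1)(a + 4) = 0 at a ∈ {-4, -1, 2, 3}; ∂C/∂b = -3(b - 3)(b + 1) = 0 at b ∈ {-1, 3}.
The Hessian is diagonal: diag(C_aa, C_bb). Second derivatives: C_aa(-4)=-1890, C_aa(-1)=540, C_aa(2)=-270, C_aa(3)=420; C_bb(-1)=12, C_bb(3)=-12.
Local maxima occur where both diagonal entries negative: (-4, 3), (2, 3). Count: 2.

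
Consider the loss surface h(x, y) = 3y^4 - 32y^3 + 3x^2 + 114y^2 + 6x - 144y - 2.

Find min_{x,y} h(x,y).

-64

h(x,y) separates as P(x) + Q(y) − 2, so its minimum is min P + min Q − 2.
P'(x) = 6x + 6 vanishes at x ∈ {-1}; Q'(y) = 12(y - 4)(y - 3)(y - 1) vanishes at y ∈ {1, 3, 4}.
Local minima of P (where P''>0): P(-1)=-3. Local minima of Q: Q(1)=-59, Q(4)=-32.
So the global minimum of h is P(-1) + Q(1) − 2 = -3 − 59 − 2 = -64, attained at (-1, 1).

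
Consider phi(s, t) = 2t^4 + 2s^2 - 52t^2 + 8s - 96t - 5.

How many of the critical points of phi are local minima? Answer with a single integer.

phi separates as a function of s plus a function of t, so ∇phi=0 decouples.
∂phi/∂s = 4(s + 2) = 0 at s ∈ {-2}; ∂phi/∂t = 8(t - 4)(t + 1)(t + 3) = 0 at t ∈ {-3, -1, 4}.
The Hessian is diagonal: diag(phi_ss, phi_tt). Second derivatives: phi_ss(-2)=4; phi_tt(-3)=112, phi_tt(-1)=-80, phi_tt(4)=280.
Local minima occur where both diagonal entries positive: (-2, -3), (-2, 4). Count: 2.

2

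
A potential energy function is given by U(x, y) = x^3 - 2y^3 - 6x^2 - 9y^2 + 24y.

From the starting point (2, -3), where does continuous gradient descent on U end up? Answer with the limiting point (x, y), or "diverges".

U is separable, so gradient descent decouples: x follows -∂U/∂x, y follows -∂U/∂y.
∂U/∂x = 3x(x - 4); at x=2 this is -12, so x increases.
∂U/∂y = -6(y - 1)(y + 4); at y=-3 this is 24, so y decreases.
x converges to its nearest critical value 4 (a local min of the x-part); y converges to -4. The iterate converges to (4, -4).

(4, -4)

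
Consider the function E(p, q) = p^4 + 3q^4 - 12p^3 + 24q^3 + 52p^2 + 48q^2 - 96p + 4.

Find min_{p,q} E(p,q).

-60

E(p,q) separates as A(p) + B(q) + 4, so its minimum is min A + min B + 4.
A'(p) = 4(p - 4)(p - 3)(p - 2) vanishes at p ∈ {2, 3, 4}; B'(q) = 12q(q + 2)(q + 4) vanishes at q ∈ {-4, -2, 0}.
Local minima of A (where A''>0): A(2)=-64, A(4)=-64. Local minima of B: B(-4)=0, B(0)=0.
So the global minimum of E is A(2) + B(-4) + 4 = -64 + 0 + 4 = -60, attained at (2, -4).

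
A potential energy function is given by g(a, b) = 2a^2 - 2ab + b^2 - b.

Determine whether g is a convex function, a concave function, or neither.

convex

g is quadratic, so its Hessian is the constant matrix H = [[4, -2], [-2, 2]].
det(H) = 4, tr(H) = 6.
det(H) > 0 and tr(H) > 0, so H is positive definite everywhere: convex.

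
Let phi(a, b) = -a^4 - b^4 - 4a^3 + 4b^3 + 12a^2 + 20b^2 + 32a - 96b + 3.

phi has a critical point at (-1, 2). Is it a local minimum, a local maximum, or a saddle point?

The mixed partial ∂²phi/∂a∂b is 0, so the Hessian at any point is diag(phi_aa, phi_bb) = diag(12(-a^2 - 2a + 2), 4(-3b^2 + 6b + 10)).
At (-1, 2): H = diag(36, 40).
Both eigenvalues are positive, so H is positive definite: a local minimum.

local minimum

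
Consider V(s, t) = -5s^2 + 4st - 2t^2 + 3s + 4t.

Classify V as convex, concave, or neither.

concave

V is quadratic, so its Hessian is the constant matrix H = [[-10, 4], [4, -4]].
det(H) = 24, tr(H) = -14.
det(H) > 0 and tr(H) < 0, so H is negative definite everywhere: concave.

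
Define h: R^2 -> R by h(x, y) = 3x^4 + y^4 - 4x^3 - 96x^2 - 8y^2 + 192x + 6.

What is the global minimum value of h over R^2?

h(x,y) separates as P(x) + Q(y) + 6, so its minimum is min P + min Q + 6.
P'(x) = 12(x - 4)(x - 1)(x + 4) vanishes at x ∈ {-4, 1, 4}; Q'(y) = 4y(y - 2)(y + 2) vanishes at y ∈ {-2, 0, 2}.
Local minima of P (where P''>0): P(-4)=-1280, P(4)=-256. Local minima of Q: Q(-2)=-16, Q(2)=-16.
So the global minimum of h is P(-4) + Q(-2) + 6 = -1280 − 16 + 6 = -1290, attained at (-4, -2).

-1290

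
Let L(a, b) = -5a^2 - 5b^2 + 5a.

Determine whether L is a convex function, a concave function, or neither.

L is quadratic, so its Hessian is the constant matrix H = [[-10, 0], [0, -10]].
det(H) = 100, tr(H) = -20.
det(H) > 0 and tr(H) < 0, so H is negative definite everywhere: concave.

concave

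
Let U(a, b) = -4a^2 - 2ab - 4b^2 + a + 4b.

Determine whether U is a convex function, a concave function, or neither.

concave

U is quadratic, so its Hessian is the constant matrix H = [[-8, -2], [-2, -8]].
det(H) = 60, tr(H) = -16.
det(H) > 0 and tr(H) < 0, so H is negative definite everywhere: concave.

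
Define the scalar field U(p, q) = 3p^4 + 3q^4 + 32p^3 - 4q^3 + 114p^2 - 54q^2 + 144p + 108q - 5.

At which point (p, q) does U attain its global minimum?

U(p,q) separates as A(p) + B(q) − 5, so its minimum is min A + min B − 5.
A'(p) = 12(p + 1)(p + 3)(p + 4) vanishes at p ∈ {-4, -3, -1}; B'(q) = 12(q - 3)(q - 1)(q + 3) vanishes at q ∈ {-3, 1, 3}.
Local minima of A (where A''>0): A(-4)=-32, A(-1)=-59. Local minima of B: B(-3)=-459, B(3)=-27.
So the global minimum of U is A(-1) + B(-3) − 5 = -59 − 459 − 5 = -523, attained at (-1, -3).

(-1, -3)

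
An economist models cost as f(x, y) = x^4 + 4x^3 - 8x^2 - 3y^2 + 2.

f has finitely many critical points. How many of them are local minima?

f separates as a function of x plus a function of y, so ∇f=0 decouples.
∂f/∂x = 4x(x - 1)(x + 4) = 0 at x ∈ {-4, 0, 1}; ∂f/∂y = -6y = 0 at y ∈ {0}.
The Hessian is diagonal: diag(f_xx, f_yy). Second derivatives: f_xx(-4)=80, f_xx(0)=-16, f_xx(1)=20; f_yy(0)=-6.
Local minima occur where both diagonal entries positive: none. Count: 0.

0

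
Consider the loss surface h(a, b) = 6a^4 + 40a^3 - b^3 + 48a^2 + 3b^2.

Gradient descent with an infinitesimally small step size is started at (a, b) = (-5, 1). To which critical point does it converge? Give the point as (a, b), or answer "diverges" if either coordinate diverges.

(-4, 0)

h is separable, so gradient descent decouples: a follows -∂h/∂a, b follows -∂h/∂b.
∂h/∂a = 24a(a + 1)(a + 4); at a=-5 this is -480, so a increases.
∂h/∂b = -3b(b - 2); at b=1 this is 3, so b decreases.
a converges to its nearest critical value -4 (a local min of the a-part); b converges to 0. The iterate converges to (-4, 0).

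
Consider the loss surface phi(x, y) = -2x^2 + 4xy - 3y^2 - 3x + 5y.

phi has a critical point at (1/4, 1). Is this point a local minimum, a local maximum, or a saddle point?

The Hessian of phi is constant: H = [[-4, 4], [4, -6]].
det(H) = (-4)·(-6) − 4² = 8.
det(H) > 0 and tr(H) = -10 < 0, so H is negative definite and the point is a local maximum.

local maximum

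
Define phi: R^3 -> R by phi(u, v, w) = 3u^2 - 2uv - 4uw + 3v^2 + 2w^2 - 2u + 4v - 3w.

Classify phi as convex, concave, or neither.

convex

phi is quadratic, so its Hessian is the constant matrix H = [[6, -2, -4], [-2, 6, 0], [-4, 0, 4]].
Leading principal minors: 6, 32, 32.
All positive ⇒ H ≻ 0 ⇒ convex.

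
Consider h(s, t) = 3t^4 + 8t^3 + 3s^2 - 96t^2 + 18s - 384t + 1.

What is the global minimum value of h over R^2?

h(s,t) separates as P(s) + Q(t) + 1, so its minimum is min P + min Q + 1.
P'(s) = 6s + 18 vanishes at s ∈ {-3}; Q'(t) = 12(t - 4)(t + 2)(t + 4) vanishes at t ∈ {-4, -2, 4}.
Local minima of P (where P''>0): P(-3)=-27. Local minima of Q: Q(-4)=256, Q(4)=-1792.
So the global minimum of h is P(-3) + Q(4) + 1 = -27 − 1792 + 1 = -1818, attained at (-3, 4).

-1818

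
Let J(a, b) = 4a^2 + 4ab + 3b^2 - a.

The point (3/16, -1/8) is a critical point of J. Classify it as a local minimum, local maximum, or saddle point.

The Hessian of J is constant: H = [[8, 4], [4, 6]].
det(H) = 8·6 − 4² = 32.
det(H) > 0 and tr(H) = 14 > 0, so H is positive definite and the point is a local minimum.

local minimum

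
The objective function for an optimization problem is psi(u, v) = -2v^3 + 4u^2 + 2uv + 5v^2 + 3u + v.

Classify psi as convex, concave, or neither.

The term -2v^3 is cubic, so the Hessian is not constant.
∂²psi/∂v² = -12v + 10, which takes both signs as v varies (negative for sufficiently large v). A diagonal entry of the Hessian changing sign means the Hessian is neither positive- nor negative-semidefinite on all of R^2.

neither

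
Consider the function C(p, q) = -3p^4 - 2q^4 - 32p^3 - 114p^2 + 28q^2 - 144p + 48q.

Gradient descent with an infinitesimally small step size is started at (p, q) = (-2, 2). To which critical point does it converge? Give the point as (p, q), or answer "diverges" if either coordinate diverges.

C is separable, so gradient descent decouples: p follows -∂C/∂p, q follows -∂C/∂q.
∂C/∂p = -12(p + 1)(p + 3)(p + 4); at p=-2 this is 24, so p decreases.
∂C/∂q = -8(q - 3)(q + 1)(q + 2); at q=2 this is 96, so q decreases.
p converges to its nearest critical value -3 (a local min of the p-part); q converges to -1. The iterate converges to (-3, -1).

(-3, -1)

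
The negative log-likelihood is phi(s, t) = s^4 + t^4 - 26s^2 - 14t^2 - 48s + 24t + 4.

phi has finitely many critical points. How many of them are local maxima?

1

phi separates as a function of s plus a function of t, so ∇phi=0 decouples.
∂phi/∂s = 4(s - 4)(s + 1)(s + 3) = 0 at s ∈ {-3, -1, 4}; ∂phi/∂t = 4(t - 2)(t - 1)(t + 3) = 0 at t ∈ {-3, 1, 2}.
The Hessian is diagonal: diag(phi_ss, phi_tt). Second derivatives: phi_ss(-3)=56, phi_ss(-1)=-40, phi_ss(4)=140; phi_tt(-3)=80, phi_tt(1)=-16, phi_tt(2)=20.
Local maxima occur where both diagonal entries negative: (-1, 1). Count: 1.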